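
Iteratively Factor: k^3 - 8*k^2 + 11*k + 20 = (k - 4)*(k^2 - 4*k - 5) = (k - 4)*(k + 1)*(k - 5)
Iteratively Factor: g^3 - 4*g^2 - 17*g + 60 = (g - 3)*(g^2 - g - 20) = (g - 3)*(g + 4)*(g - 5)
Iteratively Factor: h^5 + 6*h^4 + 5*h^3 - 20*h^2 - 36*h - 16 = (h + 1)*(h^4 + 5*h^3 - 20*h - 16) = (h - 2)*(h + 1)*(h^3 + 7*h^2 + 14*h + 8) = (h - 2)*(h + 1)*(h + 4)*(h^2 + 3*h + 2) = (h - 2)*(h + 1)*(h + 2)*(h + 4)*(h + 1)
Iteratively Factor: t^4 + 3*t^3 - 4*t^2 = (t + 4)*(t^3 - t^2) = t*(t + 4)*(t^2 - t) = t^2*(t + 4)*(t - 1)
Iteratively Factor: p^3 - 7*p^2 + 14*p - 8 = (p - 4)*(p^2 - 3*p + 2) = (p - 4)*(p - 2)*(p - 1)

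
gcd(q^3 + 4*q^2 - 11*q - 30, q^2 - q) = 1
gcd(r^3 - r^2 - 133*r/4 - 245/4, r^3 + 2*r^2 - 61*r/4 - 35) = r^2 + 6*r + 35/4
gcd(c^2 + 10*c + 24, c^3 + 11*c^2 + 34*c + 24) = c^2 + 10*c + 24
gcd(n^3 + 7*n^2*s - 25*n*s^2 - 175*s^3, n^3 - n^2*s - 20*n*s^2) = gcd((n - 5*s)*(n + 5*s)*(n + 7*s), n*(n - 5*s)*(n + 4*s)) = -n + 5*s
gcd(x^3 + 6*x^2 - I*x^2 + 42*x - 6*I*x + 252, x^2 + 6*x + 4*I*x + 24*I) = x + 6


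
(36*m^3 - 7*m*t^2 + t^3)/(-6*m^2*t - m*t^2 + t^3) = (-6*m + t)/t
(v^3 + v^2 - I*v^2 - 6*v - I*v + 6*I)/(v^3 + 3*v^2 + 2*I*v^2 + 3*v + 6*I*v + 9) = (v - 2)/(v + 3*I)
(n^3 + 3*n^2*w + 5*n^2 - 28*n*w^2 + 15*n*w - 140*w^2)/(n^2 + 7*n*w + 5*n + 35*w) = n - 4*w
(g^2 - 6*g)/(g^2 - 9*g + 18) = g/(g - 3)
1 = 1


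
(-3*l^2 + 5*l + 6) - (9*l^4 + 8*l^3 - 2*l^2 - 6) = -9*l^4 - 8*l^3 - l^2 + 5*l + 12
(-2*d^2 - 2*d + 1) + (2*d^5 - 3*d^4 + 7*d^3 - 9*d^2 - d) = 2*d^5 - 3*d^4 + 7*d^3 - 11*d^2 - 3*d + 1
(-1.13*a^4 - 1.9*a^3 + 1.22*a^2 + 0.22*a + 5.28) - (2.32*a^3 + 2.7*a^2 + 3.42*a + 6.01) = -1.13*a^4 - 4.22*a^3 - 1.48*a^2 - 3.2*a - 0.73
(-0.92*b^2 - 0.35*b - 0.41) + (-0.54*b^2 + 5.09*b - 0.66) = -1.46*b^2 + 4.74*b - 1.07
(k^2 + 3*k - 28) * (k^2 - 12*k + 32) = k^4 - 9*k^3 - 32*k^2 + 432*k - 896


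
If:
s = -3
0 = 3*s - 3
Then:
No Solution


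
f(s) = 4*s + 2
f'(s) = 4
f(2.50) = 12.00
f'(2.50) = 4.00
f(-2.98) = -9.92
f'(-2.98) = 4.00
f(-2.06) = -6.24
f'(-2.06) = 4.00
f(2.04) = 10.16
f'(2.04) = 4.00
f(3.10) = 14.40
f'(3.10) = 4.00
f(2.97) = 13.88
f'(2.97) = 4.00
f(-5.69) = -20.76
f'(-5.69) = 4.00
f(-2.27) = -7.08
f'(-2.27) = 4.00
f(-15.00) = -58.00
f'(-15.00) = 4.00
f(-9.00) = -34.00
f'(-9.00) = 4.00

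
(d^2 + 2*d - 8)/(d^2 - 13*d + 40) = (d^2 + 2*d - 8)/(d^2 - 13*d + 40)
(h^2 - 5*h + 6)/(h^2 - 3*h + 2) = (h - 3)/(h - 1)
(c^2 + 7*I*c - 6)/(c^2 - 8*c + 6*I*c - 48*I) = (c + I)/(c - 8)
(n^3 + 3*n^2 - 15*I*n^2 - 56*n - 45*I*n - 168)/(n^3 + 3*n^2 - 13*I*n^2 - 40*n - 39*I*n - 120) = (n - 7*I)/(n - 5*I)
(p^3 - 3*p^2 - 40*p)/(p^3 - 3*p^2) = (p^2 - 3*p - 40)/(p*(p - 3))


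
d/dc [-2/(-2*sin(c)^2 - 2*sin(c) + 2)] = -(2*sin(c) + 1)*cos(c)/(sin(c) - cos(c)^2)^2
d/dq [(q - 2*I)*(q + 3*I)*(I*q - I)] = 3*I*q^2 - 2*q*(1 + I) + 1 + 6*I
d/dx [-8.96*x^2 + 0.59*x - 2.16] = 0.59 - 17.92*x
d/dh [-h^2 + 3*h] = 3 - 2*h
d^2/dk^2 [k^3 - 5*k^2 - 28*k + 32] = 6*k - 10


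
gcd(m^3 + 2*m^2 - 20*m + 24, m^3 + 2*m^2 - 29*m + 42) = m - 2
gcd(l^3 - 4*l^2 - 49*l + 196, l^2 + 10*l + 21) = l + 7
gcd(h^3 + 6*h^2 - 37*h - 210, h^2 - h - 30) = h^2 - h - 30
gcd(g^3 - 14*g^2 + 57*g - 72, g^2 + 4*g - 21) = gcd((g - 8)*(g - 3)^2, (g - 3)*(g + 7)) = g - 3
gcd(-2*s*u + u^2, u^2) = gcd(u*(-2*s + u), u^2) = u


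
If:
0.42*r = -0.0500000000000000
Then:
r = -0.12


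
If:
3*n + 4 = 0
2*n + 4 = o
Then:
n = -4/3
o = 4/3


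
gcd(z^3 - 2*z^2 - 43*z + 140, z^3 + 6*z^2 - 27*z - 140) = z^2 + 2*z - 35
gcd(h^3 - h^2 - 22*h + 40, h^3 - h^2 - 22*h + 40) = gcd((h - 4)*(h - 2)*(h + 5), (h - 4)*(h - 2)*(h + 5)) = h^3 - h^2 - 22*h + 40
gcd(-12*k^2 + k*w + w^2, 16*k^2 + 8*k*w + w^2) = 4*k + w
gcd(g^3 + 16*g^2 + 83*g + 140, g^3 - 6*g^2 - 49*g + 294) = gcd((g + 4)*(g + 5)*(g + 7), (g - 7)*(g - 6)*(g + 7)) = g + 7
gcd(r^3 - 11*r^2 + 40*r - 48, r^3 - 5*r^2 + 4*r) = r - 4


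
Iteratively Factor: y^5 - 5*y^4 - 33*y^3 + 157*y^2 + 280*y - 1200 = (y + 4)*(y^4 - 9*y^3 + 3*y^2 + 145*y - 300) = (y + 4)^2*(y^3 - 13*y^2 + 55*y - 75) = (y - 5)*(y + 4)^2*(y^2 - 8*y + 15) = (y - 5)*(y - 3)*(y + 4)^2*(y - 5)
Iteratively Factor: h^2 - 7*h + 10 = (h - 2)*(h - 5)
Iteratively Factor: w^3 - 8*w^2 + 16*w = (w)*(w^2 - 8*w + 16) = w*(w - 4)*(w - 4)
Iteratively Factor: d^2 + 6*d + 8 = (d + 4)*(d + 2)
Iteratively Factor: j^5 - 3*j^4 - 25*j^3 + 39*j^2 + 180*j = (j + 3)*(j^4 - 6*j^3 - 7*j^2 + 60*j) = (j - 4)*(j + 3)*(j^3 - 2*j^2 - 15*j) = (j - 4)*(j + 3)^2*(j^2 - 5*j) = (j - 5)*(j - 4)*(j + 3)^2*(j)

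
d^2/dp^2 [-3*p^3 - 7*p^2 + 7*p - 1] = -18*p - 14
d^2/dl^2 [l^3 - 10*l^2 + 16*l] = 6*l - 20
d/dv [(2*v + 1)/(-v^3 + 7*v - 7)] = (-2*v^3 + 14*v + (2*v + 1)*(3*v^2 - 7) - 14)/(v^3 - 7*v + 7)^2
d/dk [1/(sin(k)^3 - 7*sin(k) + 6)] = (7 - 3*sin(k)^2)*cos(k)/(sin(k)^3 - 7*sin(k) + 6)^2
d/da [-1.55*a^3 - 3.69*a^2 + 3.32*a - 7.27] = -4.65*a^2 - 7.38*a + 3.32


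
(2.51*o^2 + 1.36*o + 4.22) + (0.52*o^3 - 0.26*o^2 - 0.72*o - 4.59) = 0.52*o^3 + 2.25*o^2 + 0.64*o - 0.37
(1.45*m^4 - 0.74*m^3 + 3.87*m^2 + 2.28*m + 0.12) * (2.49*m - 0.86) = 3.6105*m^5 - 3.0896*m^4 + 10.2727*m^3 + 2.349*m^2 - 1.662*m - 0.1032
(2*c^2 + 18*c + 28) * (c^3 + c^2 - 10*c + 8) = 2*c^5 + 20*c^4 + 26*c^3 - 136*c^2 - 136*c + 224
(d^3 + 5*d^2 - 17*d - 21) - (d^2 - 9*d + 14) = d^3 + 4*d^2 - 8*d - 35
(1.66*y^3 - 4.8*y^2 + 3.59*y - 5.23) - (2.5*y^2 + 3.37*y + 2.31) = 1.66*y^3 - 7.3*y^2 + 0.22*y - 7.54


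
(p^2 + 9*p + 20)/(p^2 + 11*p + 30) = (p + 4)/(p + 6)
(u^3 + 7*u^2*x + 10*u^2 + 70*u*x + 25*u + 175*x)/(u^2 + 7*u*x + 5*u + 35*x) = u + 5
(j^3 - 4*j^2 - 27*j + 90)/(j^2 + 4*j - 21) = (j^2 - j - 30)/(j + 7)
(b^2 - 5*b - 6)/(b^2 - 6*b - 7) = (b - 6)/(b - 7)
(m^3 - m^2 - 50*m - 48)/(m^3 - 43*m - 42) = (m - 8)/(m - 7)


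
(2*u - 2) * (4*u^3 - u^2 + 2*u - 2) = 8*u^4 - 10*u^3 + 6*u^2 - 8*u + 4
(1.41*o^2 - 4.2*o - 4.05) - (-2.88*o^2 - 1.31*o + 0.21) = 4.29*o^2 - 2.89*o - 4.26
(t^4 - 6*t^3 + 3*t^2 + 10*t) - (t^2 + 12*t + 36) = t^4 - 6*t^3 + 2*t^2 - 2*t - 36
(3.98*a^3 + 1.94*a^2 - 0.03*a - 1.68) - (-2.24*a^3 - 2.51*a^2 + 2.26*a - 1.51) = 6.22*a^3 + 4.45*a^2 - 2.29*a - 0.17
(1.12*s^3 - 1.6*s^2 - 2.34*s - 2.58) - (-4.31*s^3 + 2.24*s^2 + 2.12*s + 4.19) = 5.43*s^3 - 3.84*s^2 - 4.46*s - 6.77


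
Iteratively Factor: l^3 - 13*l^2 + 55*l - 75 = (l - 3)*(l^2 - 10*l + 25) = (l - 5)*(l - 3)*(l - 5)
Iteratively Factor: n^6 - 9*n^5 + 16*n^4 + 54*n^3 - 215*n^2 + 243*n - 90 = (n + 3)*(n^5 - 12*n^4 + 52*n^3 - 102*n^2 + 91*n - 30) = (n - 5)*(n + 3)*(n^4 - 7*n^3 + 17*n^2 - 17*n + 6) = (n - 5)*(n - 3)*(n + 3)*(n^3 - 4*n^2 + 5*n - 2) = (n - 5)*(n - 3)*(n - 1)*(n + 3)*(n^2 - 3*n + 2) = (n - 5)*(n - 3)*(n - 2)*(n - 1)*(n + 3)*(n - 1)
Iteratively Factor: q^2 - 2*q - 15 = (q - 5)*(q + 3)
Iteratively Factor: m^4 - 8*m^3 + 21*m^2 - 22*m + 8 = (m - 4)*(m^3 - 4*m^2 + 5*m - 2) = (m - 4)*(m - 1)*(m^2 - 3*m + 2) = (m - 4)*(m - 1)^2*(m - 2)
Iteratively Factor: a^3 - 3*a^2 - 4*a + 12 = (a - 2)*(a^2 - a - 6) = (a - 3)*(a - 2)*(a + 2)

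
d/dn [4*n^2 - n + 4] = 8*n - 1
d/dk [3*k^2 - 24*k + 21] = 6*k - 24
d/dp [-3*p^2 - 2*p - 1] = -6*p - 2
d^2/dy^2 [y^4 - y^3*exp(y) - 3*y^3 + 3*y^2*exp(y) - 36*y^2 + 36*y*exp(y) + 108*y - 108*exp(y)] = -y^3*exp(y) - 3*y^2*exp(y) + 12*y^2 + 42*y*exp(y) - 18*y - 30*exp(y) - 72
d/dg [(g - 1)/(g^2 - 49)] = (g^2 - 2*g*(g - 1) - 49)/(g^2 - 49)^2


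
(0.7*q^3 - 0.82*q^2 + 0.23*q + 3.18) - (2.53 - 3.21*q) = 0.7*q^3 - 0.82*q^2 + 3.44*q + 0.65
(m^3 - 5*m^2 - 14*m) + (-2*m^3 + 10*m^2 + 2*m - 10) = -m^3 + 5*m^2 - 12*m - 10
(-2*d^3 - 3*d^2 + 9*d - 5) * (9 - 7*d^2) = 14*d^5 + 21*d^4 - 81*d^3 + 8*d^2 + 81*d - 45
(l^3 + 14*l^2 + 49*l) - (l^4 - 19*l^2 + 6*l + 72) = -l^4 + l^3 + 33*l^2 + 43*l - 72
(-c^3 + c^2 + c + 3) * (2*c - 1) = -2*c^4 + 3*c^3 + c^2 + 5*c - 3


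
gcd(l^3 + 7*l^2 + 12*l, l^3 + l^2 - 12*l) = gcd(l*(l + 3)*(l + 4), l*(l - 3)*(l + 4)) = l^2 + 4*l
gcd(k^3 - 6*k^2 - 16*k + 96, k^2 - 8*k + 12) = k - 6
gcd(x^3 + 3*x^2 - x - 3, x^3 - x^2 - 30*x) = 1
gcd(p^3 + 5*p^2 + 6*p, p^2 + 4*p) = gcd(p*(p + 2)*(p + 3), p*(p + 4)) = p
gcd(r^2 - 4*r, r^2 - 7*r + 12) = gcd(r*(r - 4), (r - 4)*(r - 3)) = r - 4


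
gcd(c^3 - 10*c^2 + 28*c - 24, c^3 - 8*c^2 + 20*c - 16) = c^2 - 4*c + 4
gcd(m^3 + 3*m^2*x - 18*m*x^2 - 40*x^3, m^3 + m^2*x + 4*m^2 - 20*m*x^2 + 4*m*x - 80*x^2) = -m^2 - m*x + 20*x^2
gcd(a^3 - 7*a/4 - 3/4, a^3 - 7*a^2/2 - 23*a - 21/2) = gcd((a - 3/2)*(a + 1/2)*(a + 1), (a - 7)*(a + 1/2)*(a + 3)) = a + 1/2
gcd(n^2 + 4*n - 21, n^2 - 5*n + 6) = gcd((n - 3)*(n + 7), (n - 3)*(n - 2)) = n - 3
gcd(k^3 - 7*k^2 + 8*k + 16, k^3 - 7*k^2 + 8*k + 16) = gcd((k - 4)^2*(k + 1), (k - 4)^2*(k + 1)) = k^3 - 7*k^2 + 8*k + 16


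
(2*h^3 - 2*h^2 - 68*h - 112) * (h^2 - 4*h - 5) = 2*h^5 - 10*h^4 - 70*h^3 + 170*h^2 + 788*h + 560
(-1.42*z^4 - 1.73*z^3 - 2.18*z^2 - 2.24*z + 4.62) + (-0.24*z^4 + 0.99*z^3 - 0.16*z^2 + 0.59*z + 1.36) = -1.66*z^4 - 0.74*z^3 - 2.34*z^2 - 1.65*z + 5.98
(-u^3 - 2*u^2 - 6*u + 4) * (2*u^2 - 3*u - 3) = -2*u^5 - u^4 - 3*u^3 + 32*u^2 + 6*u - 12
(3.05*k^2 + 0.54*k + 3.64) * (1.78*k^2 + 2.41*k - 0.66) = 5.429*k^4 + 8.3117*k^3 + 5.7676*k^2 + 8.416*k - 2.4024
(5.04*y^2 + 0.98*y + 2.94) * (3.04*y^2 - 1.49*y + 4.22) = 15.3216*y^4 - 4.5304*y^3 + 28.7462*y^2 - 0.245000000000001*y + 12.4068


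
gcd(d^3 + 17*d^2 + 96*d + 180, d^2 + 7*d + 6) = d + 6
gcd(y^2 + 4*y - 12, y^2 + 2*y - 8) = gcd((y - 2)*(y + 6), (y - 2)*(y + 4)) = y - 2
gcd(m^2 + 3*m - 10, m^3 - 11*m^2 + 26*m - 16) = m - 2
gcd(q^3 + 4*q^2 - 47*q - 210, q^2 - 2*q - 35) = q^2 - 2*q - 35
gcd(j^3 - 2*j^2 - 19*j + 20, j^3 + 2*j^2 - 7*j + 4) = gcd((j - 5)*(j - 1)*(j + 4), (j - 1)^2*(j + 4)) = j^2 + 3*j - 4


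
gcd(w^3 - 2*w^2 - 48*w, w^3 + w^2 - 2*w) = w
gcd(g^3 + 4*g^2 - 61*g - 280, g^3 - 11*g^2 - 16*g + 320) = g^2 - 3*g - 40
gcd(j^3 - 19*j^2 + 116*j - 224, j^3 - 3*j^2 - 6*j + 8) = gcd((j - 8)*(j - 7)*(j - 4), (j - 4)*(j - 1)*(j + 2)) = j - 4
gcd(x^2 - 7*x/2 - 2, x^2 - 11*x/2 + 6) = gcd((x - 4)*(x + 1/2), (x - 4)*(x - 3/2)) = x - 4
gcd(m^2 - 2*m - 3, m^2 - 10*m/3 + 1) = m - 3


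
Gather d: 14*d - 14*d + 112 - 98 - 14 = 0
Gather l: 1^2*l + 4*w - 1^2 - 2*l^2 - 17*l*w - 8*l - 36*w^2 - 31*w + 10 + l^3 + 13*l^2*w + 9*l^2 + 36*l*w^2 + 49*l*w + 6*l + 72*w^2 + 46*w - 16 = l^3 + l^2*(13*w + 7) + l*(36*w^2 + 32*w - 1) + 36*w^2 + 19*w - 7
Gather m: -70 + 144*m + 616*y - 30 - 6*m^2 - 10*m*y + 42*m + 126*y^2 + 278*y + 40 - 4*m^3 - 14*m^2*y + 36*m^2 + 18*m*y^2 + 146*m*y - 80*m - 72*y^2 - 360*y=-4*m^3 + m^2*(30 - 14*y) + m*(18*y^2 + 136*y + 106) + 54*y^2 + 534*y - 60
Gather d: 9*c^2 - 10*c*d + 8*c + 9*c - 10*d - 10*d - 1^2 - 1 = 9*c^2 + 17*c + d*(-10*c - 20) - 2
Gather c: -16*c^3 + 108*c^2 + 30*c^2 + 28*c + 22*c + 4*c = -16*c^3 + 138*c^2 + 54*c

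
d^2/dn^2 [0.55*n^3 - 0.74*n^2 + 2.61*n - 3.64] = 3.3*n - 1.48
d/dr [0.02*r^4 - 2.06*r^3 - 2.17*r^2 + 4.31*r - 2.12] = 0.08*r^3 - 6.18*r^2 - 4.34*r + 4.31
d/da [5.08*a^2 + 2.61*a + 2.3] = 10.16*a + 2.61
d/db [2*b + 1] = 2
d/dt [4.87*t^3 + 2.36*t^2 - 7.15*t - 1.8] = 14.61*t^2 + 4.72*t - 7.15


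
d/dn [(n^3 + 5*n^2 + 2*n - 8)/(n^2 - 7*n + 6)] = (n^2 - 12*n - 44)/(n^2 - 12*n + 36)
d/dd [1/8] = 0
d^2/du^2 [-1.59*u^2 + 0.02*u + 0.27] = -3.18000000000000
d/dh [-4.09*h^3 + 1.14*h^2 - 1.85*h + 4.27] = -12.27*h^2 + 2.28*h - 1.85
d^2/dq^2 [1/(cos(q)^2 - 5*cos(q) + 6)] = (-4*sin(q)^4 + 3*sin(q)^2 - 195*cos(q)/4 + 15*cos(3*q)/4 + 39)/((cos(q) - 3)^3*(cos(q) - 2)^3)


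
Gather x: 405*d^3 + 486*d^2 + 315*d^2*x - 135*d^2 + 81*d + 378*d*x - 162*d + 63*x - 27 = 405*d^3 + 351*d^2 - 81*d + x*(315*d^2 + 378*d + 63) - 27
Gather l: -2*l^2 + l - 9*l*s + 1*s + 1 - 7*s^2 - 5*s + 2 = -2*l^2 + l*(1 - 9*s) - 7*s^2 - 4*s + 3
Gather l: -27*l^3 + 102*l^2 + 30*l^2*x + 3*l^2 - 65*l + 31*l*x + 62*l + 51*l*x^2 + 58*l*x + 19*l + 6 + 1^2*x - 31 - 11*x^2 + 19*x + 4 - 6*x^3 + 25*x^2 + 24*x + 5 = -27*l^3 + l^2*(30*x + 105) + l*(51*x^2 + 89*x + 16) - 6*x^3 + 14*x^2 + 44*x - 16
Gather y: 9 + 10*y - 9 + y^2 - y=y^2 + 9*y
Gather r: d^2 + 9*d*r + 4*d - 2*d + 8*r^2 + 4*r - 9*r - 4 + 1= d^2 + 2*d + 8*r^2 + r*(9*d - 5) - 3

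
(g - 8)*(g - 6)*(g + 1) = g^3 - 13*g^2 + 34*g + 48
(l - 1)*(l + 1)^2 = l^3 + l^2 - l - 1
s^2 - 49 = (s - 7)*(s + 7)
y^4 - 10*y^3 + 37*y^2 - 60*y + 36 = (y - 3)^2*(y - 2)^2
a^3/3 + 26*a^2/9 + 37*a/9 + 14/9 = (a/3 + 1/3)*(a + 2/3)*(a + 7)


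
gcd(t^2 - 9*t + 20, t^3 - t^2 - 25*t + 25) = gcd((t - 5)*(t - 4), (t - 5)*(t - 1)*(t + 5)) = t - 5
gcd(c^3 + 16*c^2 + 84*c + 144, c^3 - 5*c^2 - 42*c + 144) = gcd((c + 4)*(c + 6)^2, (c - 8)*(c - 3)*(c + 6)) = c + 6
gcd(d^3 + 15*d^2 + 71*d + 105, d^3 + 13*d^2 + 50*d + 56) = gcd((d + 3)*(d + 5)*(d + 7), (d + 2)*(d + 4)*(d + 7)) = d + 7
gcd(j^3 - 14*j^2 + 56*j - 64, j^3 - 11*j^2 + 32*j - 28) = j - 2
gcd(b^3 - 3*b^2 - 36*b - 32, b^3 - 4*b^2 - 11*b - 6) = b + 1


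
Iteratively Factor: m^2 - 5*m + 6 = (m - 2)*(m - 3)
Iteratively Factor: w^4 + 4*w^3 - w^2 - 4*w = (w + 4)*(w^3 - w) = (w + 1)*(w + 4)*(w^2 - w) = w*(w + 1)*(w + 4)*(w - 1)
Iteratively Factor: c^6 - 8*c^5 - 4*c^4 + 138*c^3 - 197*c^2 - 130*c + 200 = (c - 5)*(c^5 - 3*c^4 - 19*c^3 + 43*c^2 + 18*c - 40) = (c - 5)*(c - 2)*(c^4 - c^3 - 21*c^2 + c + 20) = (c - 5)*(c - 2)*(c - 1)*(c^3 - 21*c - 20) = (c - 5)^2*(c - 2)*(c - 1)*(c^2 + 5*c + 4) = (c - 5)^2*(c - 2)*(c - 1)*(c + 4)*(c + 1)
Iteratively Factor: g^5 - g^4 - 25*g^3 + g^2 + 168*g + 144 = (g + 1)*(g^4 - 2*g^3 - 23*g^2 + 24*g + 144) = (g - 4)*(g + 1)*(g^3 + 2*g^2 - 15*g - 36) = (g - 4)*(g + 1)*(g + 3)*(g^2 - g - 12) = (g - 4)^2*(g + 1)*(g + 3)*(g + 3)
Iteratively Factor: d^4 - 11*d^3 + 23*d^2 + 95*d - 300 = (d - 5)*(d^3 - 6*d^2 - 7*d + 60) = (d - 5)^2*(d^2 - d - 12) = (d - 5)^2*(d - 4)*(d + 3)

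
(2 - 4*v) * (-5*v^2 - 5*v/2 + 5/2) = 20*v^3 - 15*v + 5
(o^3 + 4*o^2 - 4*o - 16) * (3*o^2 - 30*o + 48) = 3*o^5 - 18*o^4 - 84*o^3 + 264*o^2 + 288*o - 768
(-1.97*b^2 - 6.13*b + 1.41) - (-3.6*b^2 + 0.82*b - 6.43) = 1.63*b^2 - 6.95*b + 7.84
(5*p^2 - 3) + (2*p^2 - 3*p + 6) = 7*p^2 - 3*p + 3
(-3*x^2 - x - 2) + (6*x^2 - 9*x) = 3*x^2 - 10*x - 2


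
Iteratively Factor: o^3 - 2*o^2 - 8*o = (o)*(o^2 - 2*o - 8) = o*(o + 2)*(o - 4)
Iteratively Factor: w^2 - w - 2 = (w - 2)*(w + 1)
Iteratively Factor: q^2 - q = (q - 1)*(q)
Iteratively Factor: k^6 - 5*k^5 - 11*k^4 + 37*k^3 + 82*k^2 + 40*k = (k - 4)*(k^5 - k^4 - 15*k^3 - 23*k^2 - 10*k) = (k - 5)*(k - 4)*(k^4 + 4*k^3 + 5*k^2 + 2*k) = (k - 5)*(k - 4)*(k + 2)*(k^3 + 2*k^2 + k) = (k - 5)*(k - 4)*(k + 1)*(k + 2)*(k^2 + k) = k*(k - 5)*(k - 4)*(k + 1)*(k + 2)*(k + 1)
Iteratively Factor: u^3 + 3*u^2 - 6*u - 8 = (u - 2)*(u^2 + 5*u + 4) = (u - 2)*(u + 4)*(u + 1)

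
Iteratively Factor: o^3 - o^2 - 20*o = (o)*(o^2 - o - 20) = o*(o - 5)*(o + 4)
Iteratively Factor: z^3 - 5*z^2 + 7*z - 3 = (z - 3)*(z^2 - 2*z + 1) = (z - 3)*(z - 1)*(z - 1)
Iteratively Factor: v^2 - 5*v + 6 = (v - 3)*(v - 2)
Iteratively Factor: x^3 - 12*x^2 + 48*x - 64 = (x - 4)*(x^2 - 8*x + 16) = (x - 4)^2*(x - 4)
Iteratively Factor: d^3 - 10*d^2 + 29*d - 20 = (d - 1)*(d^2 - 9*d + 20) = (d - 4)*(d - 1)*(d - 5)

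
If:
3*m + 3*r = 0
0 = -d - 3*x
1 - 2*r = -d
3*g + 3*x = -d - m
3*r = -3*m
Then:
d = -3*x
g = 1/6 - x/2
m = 3*x/2 - 1/2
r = 1/2 - 3*x/2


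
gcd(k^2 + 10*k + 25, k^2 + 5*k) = k + 5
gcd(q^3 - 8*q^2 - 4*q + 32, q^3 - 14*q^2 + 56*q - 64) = q^2 - 10*q + 16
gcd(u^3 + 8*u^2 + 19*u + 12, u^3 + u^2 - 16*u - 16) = u^2 + 5*u + 4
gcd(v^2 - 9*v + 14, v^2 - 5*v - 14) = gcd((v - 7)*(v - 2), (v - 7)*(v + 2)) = v - 7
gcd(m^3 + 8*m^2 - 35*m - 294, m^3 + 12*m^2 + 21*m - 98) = m^2 + 14*m + 49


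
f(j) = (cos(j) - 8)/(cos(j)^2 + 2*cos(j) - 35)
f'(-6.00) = 0.00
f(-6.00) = 0.22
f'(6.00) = 0.00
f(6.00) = 0.22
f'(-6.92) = -0.00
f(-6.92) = 0.22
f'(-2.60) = -0.01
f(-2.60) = 0.25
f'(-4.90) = 0.01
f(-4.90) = 0.23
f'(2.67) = 0.01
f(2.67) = 0.25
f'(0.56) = 0.00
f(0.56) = 0.22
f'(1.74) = 0.02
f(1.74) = 0.23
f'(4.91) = -0.01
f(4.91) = 0.23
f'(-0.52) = -0.00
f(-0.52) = 0.22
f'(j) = (2*sin(j)*cos(j) + 2*sin(j))*(cos(j) - 8)/(cos(j)^2 + 2*cos(j) - 35)^2 - sin(j)/(cos(j)^2 + 2*cos(j) - 35) = (cos(j)^2 - 16*cos(j) + 19)*sin(j)/(cos(j)^2 + 2*cos(j) - 35)^2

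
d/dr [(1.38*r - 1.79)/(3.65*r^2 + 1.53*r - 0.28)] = (-5.037*r^2 + 13.067*r + 2.3523)/(13.3225*r^4 + 11.169*r^3 + 0.2969*r^2 - 0.8568*r + 0.0784)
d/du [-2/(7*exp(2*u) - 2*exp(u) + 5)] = (28*exp(u) - 4)*exp(u)/(7*exp(2*u) - 2*exp(u) + 5)^2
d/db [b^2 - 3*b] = 2*b - 3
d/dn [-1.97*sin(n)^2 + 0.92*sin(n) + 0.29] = (0.92 - 3.94*sin(n))*cos(n)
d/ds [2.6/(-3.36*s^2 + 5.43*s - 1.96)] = (17.472*s - 14.118)/(3.36*s^2 - 5.43*s + 1.96)^2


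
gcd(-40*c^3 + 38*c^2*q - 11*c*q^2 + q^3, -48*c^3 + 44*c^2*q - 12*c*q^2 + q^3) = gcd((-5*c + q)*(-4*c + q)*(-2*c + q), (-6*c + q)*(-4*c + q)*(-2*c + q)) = 8*c^2 - 6*c*q + q^2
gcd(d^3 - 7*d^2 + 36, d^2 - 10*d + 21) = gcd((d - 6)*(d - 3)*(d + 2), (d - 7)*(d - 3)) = d - 3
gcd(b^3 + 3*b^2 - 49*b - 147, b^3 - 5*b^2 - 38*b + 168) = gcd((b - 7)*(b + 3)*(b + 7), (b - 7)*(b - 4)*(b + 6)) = b - 7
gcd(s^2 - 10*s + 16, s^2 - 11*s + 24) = s - 8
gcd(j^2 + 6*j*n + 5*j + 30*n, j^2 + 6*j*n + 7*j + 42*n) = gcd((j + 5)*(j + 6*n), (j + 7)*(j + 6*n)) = j + 6*n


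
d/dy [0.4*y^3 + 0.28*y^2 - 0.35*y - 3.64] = 1.2*y^2 + 0.56*y - 0.35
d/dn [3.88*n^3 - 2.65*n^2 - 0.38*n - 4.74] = 11.64*n^2 - 5.3*n - 0.38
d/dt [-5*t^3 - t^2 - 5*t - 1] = -15*t^2 - 2*t - 5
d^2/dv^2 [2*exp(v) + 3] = 2*exp(v)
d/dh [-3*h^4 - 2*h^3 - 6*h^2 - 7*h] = -12*h^3 - 6*h^2 - 12*h - 7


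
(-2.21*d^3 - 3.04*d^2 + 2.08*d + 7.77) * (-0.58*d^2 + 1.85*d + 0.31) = 1.2818*d^5 - 2.3253*d^4 - 7.5155*d^3 - 1.601*d^2 + 15.0193*d + 2.4087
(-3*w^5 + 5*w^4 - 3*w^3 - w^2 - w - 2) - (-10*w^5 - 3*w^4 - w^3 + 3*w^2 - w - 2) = 7*w^5 + 8*w^4 - 2*w^3 - 4*w^2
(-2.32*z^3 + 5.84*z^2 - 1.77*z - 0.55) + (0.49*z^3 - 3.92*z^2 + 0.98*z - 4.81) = -1.83*z^3 + 1.92*z^2 - 0.79*z - 5.36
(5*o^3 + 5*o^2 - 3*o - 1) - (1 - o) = 5*o^3 + 5*o^2 - 2*o - 2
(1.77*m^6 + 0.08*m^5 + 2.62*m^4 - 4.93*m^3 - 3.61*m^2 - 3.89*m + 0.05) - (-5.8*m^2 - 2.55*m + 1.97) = 1.77*m^6 + 0.08*m^5 + 2.62*m^4 - 4.93*m^3 + 2.19*m^2 - 1.34*m - 1.92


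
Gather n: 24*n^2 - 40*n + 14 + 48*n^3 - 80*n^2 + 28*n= 48*n^3 - 56*n^2 - 12*n + 14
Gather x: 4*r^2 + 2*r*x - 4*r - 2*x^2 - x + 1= 4*r^2 - 4*r - 2*x^2 + x*(2*r - 1) + 1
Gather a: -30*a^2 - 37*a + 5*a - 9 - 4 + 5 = -30*a^2 - 32*a - 8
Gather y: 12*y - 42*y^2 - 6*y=-42*y^2 + 6*y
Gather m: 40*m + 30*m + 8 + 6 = 70*m + 14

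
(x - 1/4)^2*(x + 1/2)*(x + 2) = x^4 + 2*x^3 - 3*x^2/16 - 11*x/32 + 1/16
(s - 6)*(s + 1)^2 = s^3 - 4*s^2 - 11*s - 6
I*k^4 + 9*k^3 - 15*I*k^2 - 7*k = k*(k - 7*I)*(k - I)*(I*k + 1)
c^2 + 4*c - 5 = (c - 1)*(c + 5)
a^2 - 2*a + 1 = (a - 1)^2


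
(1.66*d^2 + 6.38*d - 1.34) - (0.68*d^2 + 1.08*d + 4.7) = 0.98*d^2 + 5.3*d - 6.04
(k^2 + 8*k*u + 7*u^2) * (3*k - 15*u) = 3*k^3 + 9*k^2*u - 99*k*u^2 - 105*u^3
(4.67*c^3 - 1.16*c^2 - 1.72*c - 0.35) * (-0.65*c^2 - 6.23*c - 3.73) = -3.0355*c^5 - 28.3401*c^4 - 9.0743*c^3 + 15.2699*c^2 + 8.5961*c + 1.3055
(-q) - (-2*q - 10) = q + 10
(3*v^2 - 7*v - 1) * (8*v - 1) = 24*v^3 - 59*v^2 - v + 1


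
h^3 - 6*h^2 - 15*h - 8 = (h - 8)*(h + 1)^2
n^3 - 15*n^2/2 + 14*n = n*(n - 4)*(n - 7/2)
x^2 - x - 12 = (x - 4)*(x + 3)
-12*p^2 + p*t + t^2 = (-3*p + t)*(4*p + t)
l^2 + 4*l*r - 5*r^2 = (l - r)*(l + 5*r)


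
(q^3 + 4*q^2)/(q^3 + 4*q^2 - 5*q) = q*(q + 4)/(q^2 + 4*q - 5)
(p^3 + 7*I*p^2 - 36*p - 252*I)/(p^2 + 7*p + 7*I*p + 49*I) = (p^2 - 36)/(p + 7)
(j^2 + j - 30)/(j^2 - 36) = (j - 5)/(j - 6)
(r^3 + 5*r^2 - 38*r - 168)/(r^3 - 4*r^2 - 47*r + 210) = (r + 4)/(r - 5)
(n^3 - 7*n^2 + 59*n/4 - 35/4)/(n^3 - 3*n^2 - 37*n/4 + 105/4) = (n - 1)/(n + 3)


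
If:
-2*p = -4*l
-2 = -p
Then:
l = 1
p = 2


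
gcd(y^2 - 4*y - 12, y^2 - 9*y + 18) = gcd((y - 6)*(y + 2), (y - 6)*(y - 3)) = y - 6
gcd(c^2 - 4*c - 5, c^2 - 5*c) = c - 5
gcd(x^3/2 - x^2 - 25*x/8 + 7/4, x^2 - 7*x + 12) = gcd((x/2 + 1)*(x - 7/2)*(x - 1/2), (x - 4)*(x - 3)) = 1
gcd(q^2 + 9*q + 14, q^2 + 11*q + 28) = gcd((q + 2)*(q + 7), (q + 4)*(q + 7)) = q + 7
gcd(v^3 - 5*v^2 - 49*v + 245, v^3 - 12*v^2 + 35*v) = v^2 - 12*v + 35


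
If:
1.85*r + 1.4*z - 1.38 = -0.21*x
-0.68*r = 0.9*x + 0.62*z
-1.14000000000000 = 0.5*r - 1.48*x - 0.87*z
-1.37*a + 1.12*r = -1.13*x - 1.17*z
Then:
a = 0.49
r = -0.92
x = -0.92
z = 2.34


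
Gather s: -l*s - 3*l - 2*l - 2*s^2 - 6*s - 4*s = -5*l - 2*s^2 + s*(-l - 10)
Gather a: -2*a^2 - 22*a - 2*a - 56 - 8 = -2*a^2 - 24*a - 64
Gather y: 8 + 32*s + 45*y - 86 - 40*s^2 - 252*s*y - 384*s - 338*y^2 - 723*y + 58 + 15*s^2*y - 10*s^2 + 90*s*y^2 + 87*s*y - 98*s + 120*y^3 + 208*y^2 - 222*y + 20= -50*s^2 - 450*s + 120*y^3 + y^2*(90*s - 130) + y*(15*s^2 - 165*s - 900)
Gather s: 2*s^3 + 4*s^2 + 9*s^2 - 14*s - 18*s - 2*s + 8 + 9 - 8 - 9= 2*s^3 + 13*s^2 - 34*s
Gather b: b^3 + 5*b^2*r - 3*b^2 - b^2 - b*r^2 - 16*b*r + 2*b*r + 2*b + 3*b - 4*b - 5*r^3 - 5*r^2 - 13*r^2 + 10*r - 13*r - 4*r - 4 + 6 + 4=b^3 + b^2*(5*r - 4) + b*(-r^2 - 14*r + 1) - 5*r^3 - 18*r^2 - 7*r + 6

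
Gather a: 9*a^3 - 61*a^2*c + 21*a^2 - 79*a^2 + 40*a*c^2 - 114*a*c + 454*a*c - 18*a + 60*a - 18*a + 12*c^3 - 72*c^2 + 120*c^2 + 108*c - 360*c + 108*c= 9*a^3 + a^2*(-61*c - 58) + a*(40*c^2 + 340*c + 24) + 12*c^3 + 48*c^2 - 144*c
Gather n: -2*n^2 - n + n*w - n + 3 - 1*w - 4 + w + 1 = -2*n^2 + n*(w - 2)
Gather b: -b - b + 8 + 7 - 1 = 14 - 2*b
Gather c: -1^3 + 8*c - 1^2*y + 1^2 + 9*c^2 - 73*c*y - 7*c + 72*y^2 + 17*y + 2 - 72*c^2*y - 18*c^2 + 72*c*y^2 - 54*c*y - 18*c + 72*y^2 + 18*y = c^2*(-72*y - 9) + c*(72*y^2 - 127*y - 17) + 144*y^2 + 34*y + 2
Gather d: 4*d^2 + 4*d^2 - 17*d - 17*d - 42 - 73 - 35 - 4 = 8*d^2 - 34*d - 154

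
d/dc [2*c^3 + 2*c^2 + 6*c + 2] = 6*c^2 + 4*c + 6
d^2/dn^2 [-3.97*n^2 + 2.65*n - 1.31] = -7.94000000000000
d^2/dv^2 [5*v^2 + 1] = 10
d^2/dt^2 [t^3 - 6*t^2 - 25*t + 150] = 6*t - 12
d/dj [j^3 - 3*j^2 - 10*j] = 3*j^2 - 6*j - 10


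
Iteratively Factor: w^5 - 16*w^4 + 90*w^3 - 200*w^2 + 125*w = (w - 1)*(w^4 - 15*w^3 + 75*w^2 - 125*w) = (w - 5)*(w - 1)*(w^3 - 10*w^2 + 25*w) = (w - 5)^2*(w - 1)*(w^2 - 5*w) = w*(w - 5)^2*(w - 1)*(w - 5)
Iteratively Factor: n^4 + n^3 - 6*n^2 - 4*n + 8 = (n + 2)*(n^3 - n^2 - 4*n + 4) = (n - 2)*(n + 2)*(n^2 + n - 2) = (n - 2)*(n + 2)^2*(n - 1)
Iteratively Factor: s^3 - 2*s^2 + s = (s)*(s^2 - 2*s + 1) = s*(s - 1)*(s - 1)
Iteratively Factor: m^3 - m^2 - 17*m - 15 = (m + 3)*(m^2 - 4*m - 5) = (m - 5)*(m + 3)*(m + 1)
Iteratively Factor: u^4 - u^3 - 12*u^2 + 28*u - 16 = (u - 2)*(u^3 + u^2 - 10*u + 8) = (u - 2)^2*(u^2 + 3*u - 4) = (u - 2)^2*(u + 4)*(u - 1)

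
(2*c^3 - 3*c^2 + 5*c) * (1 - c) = -2*c^4 + 5*c^3 - 8*c^2 + 5*c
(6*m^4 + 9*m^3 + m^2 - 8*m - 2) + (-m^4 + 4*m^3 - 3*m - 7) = 5*m^4 + 13*m^3 + m^2 - 11*m - 9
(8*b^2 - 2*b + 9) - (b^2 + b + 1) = 7*b^2 - 3*b + 8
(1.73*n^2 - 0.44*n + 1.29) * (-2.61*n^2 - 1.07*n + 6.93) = -4.5153*n^4 - 0.7027*n^3 + 9.0928*n^2 - 4.4295*n + 8.9397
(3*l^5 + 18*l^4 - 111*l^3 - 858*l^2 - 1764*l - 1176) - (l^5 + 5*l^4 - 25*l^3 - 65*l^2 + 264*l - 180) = 2*l^5 + 13*l^4 - 86*l^3 - 793*l^2 - 2028*l - 996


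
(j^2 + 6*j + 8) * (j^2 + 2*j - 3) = j^4 + 8*j^3 + 17*j^2 - 2*j - 24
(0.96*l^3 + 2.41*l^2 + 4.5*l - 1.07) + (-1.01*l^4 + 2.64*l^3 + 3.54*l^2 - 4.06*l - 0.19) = -1.01*l^4 + 3.6*l^3 + 5.95*l^2 + 0.44*l - 1.26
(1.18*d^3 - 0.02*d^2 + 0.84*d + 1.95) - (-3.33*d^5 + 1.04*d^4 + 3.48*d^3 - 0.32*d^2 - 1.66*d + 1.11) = 3.33*d^5 - 1.04*d^4 - 2.3*d^3 + 0.3*d^2 + 2.5*d + 0.84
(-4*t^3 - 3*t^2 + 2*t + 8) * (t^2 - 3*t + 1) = -4*t^5 + 9*t^4 + 7*t^3 - t^2 - 22*t + 8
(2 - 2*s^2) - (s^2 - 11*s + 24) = -3*s^2 + 11*s - 22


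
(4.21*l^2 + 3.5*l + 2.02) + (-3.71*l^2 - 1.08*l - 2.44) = 0.5*l^2 + 2.42*l - 0.42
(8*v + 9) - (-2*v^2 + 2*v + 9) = 2*v^2 + 6*v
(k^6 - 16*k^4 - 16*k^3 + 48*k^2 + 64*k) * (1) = k^6 - 16*k^4 - 16*k^3 + 48*k^2 + 64*k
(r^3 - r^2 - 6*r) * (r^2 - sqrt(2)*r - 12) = r^5 - sqrt(2)*r^4 - r^4 - 18*r^3 + sqrt(2)*r^3 + 6*sqrt(2)*r^2 + 12*r^2 + 72*r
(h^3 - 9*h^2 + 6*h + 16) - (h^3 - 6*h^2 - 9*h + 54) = -3*h^2 + 15*h - 38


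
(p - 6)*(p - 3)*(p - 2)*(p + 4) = p^4 - 7*p^3 - 8*p^2 + 108*p - 144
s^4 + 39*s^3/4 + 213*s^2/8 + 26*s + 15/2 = (s + 1/2)*(s + 5/4)*(s + 2)*(s + 6)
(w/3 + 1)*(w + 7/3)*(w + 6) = w^3/3 + 34*w^2/9 + 13*w + 14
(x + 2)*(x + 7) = x^2 + 9*x + 14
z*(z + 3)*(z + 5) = z^3 + 8*z^2 + 15*z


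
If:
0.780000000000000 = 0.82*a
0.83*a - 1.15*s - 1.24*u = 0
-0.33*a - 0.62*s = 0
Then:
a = 0.95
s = -0.51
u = 1.11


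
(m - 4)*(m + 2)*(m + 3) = m^3 + m^2 - 14*m - 24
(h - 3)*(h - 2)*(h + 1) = h^3 - 4*h^2 + h + 6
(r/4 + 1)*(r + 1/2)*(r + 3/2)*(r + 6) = r^4/4 + 3*r^3 + 179*r^2/16 + 111*r/8 + 9/2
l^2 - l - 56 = (l - 8)*(l + 7)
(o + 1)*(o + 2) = o^2 + 3*o + 2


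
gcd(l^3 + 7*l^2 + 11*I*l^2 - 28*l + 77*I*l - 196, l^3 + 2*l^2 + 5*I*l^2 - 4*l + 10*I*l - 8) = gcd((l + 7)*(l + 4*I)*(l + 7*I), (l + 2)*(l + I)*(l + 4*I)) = l + 4*I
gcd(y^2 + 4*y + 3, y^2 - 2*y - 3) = y + 1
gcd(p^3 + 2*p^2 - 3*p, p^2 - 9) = p + 3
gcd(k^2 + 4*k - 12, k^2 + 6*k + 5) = 1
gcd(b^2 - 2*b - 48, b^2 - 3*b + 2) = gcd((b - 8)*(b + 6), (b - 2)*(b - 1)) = 1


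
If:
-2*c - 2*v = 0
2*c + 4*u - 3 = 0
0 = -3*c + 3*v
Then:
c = 0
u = 3/4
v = 0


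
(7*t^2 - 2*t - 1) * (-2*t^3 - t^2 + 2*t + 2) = -14*t^5 - 3*t^4 + 18*t^3 + 11*t^2 - 6*t - 2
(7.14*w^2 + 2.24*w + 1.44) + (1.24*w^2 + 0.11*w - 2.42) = 8.38*w^2 + 2.35*w - 0.98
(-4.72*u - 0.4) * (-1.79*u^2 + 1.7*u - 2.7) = 8.4488*u^3 - 7.308*u^2 + 12.064*u + 1.08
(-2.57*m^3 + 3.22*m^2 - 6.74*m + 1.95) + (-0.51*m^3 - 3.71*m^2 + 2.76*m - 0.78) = -3.08*m^3 - 0.49*m^2 - 3.98*m + 1.17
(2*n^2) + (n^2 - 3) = 3*n^2 - 3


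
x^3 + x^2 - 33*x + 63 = (x - 3)^2*(x + 7)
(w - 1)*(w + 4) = w^2 + 3*w - 4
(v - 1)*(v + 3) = v^2 + 2*v - 3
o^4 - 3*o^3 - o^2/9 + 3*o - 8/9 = (o - 8/3)*(o - 1)*(o - 1/3)*(o + 1)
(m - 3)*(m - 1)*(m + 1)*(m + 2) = m^4 - m^3 - 7*m^2 + m + 6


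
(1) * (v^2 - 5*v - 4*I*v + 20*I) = v^2 - 5*v - 4*I*v + 20*I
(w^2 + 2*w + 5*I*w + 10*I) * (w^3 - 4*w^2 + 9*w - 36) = w^5 - 2*w^4 + 5*I*w^4 + w^3 - 10*I*w^3 - 18*w^2 + 5*I*w^2 - 72*w - 90*I*w - 360*I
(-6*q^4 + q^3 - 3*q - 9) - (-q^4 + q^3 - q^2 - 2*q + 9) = -5*q^4 + q^2 - q - 18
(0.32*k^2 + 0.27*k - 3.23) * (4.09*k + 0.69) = 1.3088*k^3 + 1.3251*k^2 - 13.0244*k - 2.2287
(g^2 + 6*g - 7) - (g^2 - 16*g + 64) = 22*g - 71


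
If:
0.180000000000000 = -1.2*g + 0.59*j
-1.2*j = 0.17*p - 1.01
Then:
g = 0.263819444444444 - 0.0696527777777778*p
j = 0.841666666666667 - 0.141666666666667*p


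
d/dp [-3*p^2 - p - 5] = -6*p - 1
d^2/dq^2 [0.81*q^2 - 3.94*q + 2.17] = 1.62000000000000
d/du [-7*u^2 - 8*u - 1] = -14*u - 8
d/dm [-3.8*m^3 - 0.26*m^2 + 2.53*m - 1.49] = -11.4*m^2 - 0.52*m + 2.53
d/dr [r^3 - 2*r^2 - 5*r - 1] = 3*r^2 - 4*r - 5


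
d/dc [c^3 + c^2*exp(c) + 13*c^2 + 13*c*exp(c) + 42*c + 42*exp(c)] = c^2*exp(c) + 3*c^2 + 15*c*exp(c) + 26*c + 55*exp(c) + 42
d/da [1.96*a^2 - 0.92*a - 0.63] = 3.92*a - 0.92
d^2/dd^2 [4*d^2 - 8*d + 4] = 8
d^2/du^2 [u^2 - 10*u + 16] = 2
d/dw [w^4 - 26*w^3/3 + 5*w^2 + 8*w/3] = 4*w^3 - 26*w^2 + 10*w + 8/3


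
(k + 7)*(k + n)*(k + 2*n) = k^3 + 3*k^2*n + 7*k^2 + 2*k*n^2 + 21*k*n + 14*n^2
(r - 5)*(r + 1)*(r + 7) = r^3 + 3*r^2 - 33*r - 35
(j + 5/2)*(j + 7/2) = j^2 + 6*j + 35/4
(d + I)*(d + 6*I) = d^2 + 7*I*d - 6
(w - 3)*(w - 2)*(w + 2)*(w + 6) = w^4 + 3*w^3 - 22*w^2 - 12*w + 72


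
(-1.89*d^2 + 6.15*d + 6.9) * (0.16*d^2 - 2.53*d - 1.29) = -0.3024*d^4 + 5.7657*d^3 - 12.0174*d^2 - 25.3905*d - 8.901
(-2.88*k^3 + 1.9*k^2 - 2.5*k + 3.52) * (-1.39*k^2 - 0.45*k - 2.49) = 4.0032*k^5 - 1.345*k^4 + 9.7912*k^3 - 8.4988*k^2 + 4.641*k - 8.7648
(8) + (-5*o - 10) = -5*o - 2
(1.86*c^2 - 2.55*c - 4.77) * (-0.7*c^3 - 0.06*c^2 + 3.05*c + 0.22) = -1.302*c^5 + 1.6734*c^4 + 9.165*c^3 - 7.0821*c^2 - 15.1095*c - 1.0494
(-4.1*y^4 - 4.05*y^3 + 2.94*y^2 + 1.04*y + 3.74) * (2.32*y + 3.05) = -9.512*y^5 - 21.901*y^4 - 5.5317*y^3 + 11.3798*y^2 + 11.8488*y + 11.407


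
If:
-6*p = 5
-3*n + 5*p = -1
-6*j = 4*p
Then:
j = 5/9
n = -19/18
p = -5/6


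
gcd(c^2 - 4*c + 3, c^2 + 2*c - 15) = c - 3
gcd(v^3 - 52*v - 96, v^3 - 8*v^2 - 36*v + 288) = v^2 - 2*v - 48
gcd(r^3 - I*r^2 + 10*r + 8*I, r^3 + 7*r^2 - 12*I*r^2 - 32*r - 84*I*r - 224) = r - 4*I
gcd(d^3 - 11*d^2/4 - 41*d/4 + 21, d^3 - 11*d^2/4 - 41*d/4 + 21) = d^3 - 11*d^2/4 - 41*d/4 + 21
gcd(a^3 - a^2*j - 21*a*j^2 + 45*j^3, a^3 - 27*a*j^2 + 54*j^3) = a^2 - 6*a*j + 9*j^2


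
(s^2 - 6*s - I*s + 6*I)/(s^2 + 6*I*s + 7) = (s - 6)/(s + 7*I)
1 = 1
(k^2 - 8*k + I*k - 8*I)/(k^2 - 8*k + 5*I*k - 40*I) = (k + I)/(k + 5*I)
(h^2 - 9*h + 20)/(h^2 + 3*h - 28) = (h - 5)/(h + 7)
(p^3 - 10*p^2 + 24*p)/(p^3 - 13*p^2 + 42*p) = (p - 4)/(p - 7)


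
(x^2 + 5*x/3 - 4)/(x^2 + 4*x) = (x^2 + 5*x/3 - 4)/(x*(x + 4))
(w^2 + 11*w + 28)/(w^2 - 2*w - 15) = (w^2 + 11*w + 28)/(w^2 - 2*w - 15)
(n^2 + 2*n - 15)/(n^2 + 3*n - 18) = (n + 5)/(n + 6)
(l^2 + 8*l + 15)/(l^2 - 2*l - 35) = (l + 3)/(l - 7)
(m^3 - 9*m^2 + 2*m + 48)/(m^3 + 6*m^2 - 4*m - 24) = (m^2 - 11*m + 24)/(m^2 + 4*m - 12)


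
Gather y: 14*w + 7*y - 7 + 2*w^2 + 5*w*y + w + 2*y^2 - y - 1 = 2*w^2 + 15*w + 2*y^2 + y*(5*w + 6) - 8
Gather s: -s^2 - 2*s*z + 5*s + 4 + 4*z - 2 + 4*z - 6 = -s^2 + s*(5 - 2*z) + 8*z - 4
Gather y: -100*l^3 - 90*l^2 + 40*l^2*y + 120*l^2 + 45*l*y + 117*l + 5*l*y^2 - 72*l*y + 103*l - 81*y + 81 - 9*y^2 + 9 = -100*l^3 + 30*l^2 + 220*l + y^2*(5*l - 9) + y*(40*l^2 - 27*l - 81) + 90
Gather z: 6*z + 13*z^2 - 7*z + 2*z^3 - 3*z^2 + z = 2*z^3 + 10*z^2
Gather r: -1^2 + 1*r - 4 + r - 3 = 2*r - 8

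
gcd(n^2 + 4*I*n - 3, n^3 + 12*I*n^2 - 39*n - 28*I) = n + I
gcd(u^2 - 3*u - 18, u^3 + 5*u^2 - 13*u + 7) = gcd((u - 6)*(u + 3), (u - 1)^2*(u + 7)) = 1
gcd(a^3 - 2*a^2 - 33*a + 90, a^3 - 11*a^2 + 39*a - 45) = a^2 - 8*a + 15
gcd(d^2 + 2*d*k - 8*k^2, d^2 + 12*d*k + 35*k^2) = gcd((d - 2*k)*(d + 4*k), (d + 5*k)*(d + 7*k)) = 1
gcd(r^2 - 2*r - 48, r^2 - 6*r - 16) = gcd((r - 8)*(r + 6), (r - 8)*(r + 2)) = r - 8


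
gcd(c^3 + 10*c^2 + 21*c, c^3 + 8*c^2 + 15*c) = c^2 + 3*c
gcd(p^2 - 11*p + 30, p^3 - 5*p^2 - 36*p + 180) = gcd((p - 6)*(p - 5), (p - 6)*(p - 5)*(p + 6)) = p^2 - 11*p + 30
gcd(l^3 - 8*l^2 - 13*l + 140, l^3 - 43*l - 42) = l - 7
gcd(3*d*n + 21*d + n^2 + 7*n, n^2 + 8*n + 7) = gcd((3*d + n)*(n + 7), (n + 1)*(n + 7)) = n + 7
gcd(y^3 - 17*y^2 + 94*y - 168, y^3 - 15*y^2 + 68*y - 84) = y^2 - 13*y + 42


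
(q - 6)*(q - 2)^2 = q^3 - 10*q^2 + 28*q - 24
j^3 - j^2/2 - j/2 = j*(j - 1)*(j + 1/2)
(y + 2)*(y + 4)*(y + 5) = y^3 + 11*y^2 + 38*y + 40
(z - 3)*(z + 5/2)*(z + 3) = z^3 + 5*z^2/2 - 9*z - 45/2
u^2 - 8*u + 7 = (u - 7)*(u - 1)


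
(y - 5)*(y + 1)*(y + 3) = y^3 - y^2 - 17*y - 15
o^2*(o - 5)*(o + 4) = o^4 - o^3 - 20*o^2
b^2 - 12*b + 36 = (b - 6)^2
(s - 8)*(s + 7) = s^2 - s - 56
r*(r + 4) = r^2 + 4*r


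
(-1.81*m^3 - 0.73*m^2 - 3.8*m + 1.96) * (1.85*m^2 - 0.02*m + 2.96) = -3.3485*m^5 - 1.3143*m^4 - 12.373*m^3 + 1.5412*m^2 - 11.2872*m + 5.8016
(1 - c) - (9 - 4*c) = 3*c - 8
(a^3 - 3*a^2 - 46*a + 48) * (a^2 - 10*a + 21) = a^5 - 13*a^4 + 5*a^3 + 445*a^2 - 1446*a + 1008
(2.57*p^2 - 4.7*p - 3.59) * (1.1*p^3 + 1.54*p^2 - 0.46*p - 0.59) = 2.827*p^5 - 1.2122*p^4 - 12.3692*p^3 - 4.8829*p^2 + 4.4244*p + 2.1181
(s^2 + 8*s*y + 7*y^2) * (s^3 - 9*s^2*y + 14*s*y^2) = s^5 - s^4*y - 51*s^3*y^2 + 49*s^2*y^3 + 98*s*y^4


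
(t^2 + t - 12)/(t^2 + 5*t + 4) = (t - 3)/(t + 1)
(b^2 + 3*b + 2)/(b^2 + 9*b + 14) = (b + 1)/(b + 7)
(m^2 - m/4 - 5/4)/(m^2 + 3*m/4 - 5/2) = (m + 1)/(m + 2)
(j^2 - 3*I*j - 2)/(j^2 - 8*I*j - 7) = (j - 2*I)/(j - 7*I)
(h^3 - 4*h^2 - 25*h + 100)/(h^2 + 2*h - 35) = (h^2 + h - 20)/(h + 7)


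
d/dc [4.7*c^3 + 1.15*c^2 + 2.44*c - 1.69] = 14.1*c^2 + 2.3*c + 2.44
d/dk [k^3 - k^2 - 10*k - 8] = 3*k^2 - 2*k - 10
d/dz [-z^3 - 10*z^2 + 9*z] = -3*z^2 - 20*z + 9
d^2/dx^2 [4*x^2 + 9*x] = 8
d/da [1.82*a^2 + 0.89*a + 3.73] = 3.64*a + 0.89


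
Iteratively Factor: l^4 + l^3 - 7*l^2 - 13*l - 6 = (l + 2)*(l^3 - l^2 - 5*l - 3) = (l + 1)*(l + 2)*(l^2 - 2*l - 3) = (l - 3)*(l + 1)*(l + 2)*(l + 1)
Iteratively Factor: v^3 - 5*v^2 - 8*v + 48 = (v - 4)*(v^2 - v - 12) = (v - 4)^2*(v + 3)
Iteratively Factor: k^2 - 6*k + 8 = (k - 4)*(k - 2)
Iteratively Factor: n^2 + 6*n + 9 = (n + 3)*(n + 3)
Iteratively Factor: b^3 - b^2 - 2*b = (b - 2)*(b^2 + b) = (b - 2)*(b + 1)*(b)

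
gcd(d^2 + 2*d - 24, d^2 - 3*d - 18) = 1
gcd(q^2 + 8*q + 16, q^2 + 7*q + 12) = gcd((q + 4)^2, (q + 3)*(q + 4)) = q + 4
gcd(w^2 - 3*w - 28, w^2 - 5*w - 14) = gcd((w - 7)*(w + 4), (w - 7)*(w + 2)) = w - 7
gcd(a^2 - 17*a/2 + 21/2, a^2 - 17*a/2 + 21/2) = a^2 - 17*a/2 + 21/2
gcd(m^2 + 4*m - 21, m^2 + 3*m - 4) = 1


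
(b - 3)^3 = b^3 - 9*b^2 + 27*b - 27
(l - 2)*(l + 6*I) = l^2 - 2*l + 6*I*l - 12*I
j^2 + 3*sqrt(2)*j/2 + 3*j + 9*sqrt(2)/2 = (j + 3)*(j + 3*sqrt(2)/2)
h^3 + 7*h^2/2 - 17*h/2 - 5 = (h - 2)*(h + 1/2)*(h + 5)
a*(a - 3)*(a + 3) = a^3 - 9*a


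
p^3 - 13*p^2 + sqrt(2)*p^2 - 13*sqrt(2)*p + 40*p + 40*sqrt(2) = (p - 8)*(p - 5)*(p + sqrt(2))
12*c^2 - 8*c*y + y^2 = (-6*c + y)*(-2*c + y)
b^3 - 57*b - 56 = (b - 8)*(b + 1)*(b + 7)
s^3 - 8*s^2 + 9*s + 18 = (s - 6)*(s - 3)*(s + 1)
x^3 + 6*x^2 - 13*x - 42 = (x - 3)*(x + 2)*(x + 7)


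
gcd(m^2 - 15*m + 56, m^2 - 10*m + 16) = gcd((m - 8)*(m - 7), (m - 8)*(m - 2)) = m - 8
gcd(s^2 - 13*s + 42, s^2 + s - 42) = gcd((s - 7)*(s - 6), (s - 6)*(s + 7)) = s - 6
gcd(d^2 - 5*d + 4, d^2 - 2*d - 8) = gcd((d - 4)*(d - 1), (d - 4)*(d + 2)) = d - 4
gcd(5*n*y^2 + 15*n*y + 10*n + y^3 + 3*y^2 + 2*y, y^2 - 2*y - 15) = 1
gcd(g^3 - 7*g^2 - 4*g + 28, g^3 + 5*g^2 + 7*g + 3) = 1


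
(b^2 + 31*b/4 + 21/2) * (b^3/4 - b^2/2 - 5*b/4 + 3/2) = b^5/4 + 23*b^4/16 - 5*b^3/2 - 215*b^2/16 - 3*b/2 + 63/4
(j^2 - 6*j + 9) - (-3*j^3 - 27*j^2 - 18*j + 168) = 3*j^3 + 28*j^2 + 12*j - 159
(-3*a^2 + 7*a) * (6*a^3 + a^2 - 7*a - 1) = -18*a^5 + 39*a^4 + 28*a^3 - 46*a^2 - 7*a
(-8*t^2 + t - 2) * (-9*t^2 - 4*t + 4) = 72*t^4 + 23*t^3 - 18*t^2 + 12*t - 8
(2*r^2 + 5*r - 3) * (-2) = -4*r^2 - 10*r + 6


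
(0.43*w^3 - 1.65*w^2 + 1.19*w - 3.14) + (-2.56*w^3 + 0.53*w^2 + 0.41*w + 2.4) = -2.13*w^3 - 1.12*w^2 + 1.6*w - 0.74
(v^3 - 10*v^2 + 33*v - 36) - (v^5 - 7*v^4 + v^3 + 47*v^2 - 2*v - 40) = -v^5 + 7*v^4 - 57*v^2 + 35*v + 4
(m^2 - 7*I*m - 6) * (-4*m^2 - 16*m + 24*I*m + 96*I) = -4*m^4 - 16*m^3 + 52*I*m^3 + 192*m^2 + 208*I*m^2 + 768*m - 144*I*m - 576*I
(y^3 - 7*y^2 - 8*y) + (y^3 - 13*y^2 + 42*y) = 2*y^3 - 20*y^2 + 34*y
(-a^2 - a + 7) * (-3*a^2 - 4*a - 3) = 3*a^4 + 7*a^3 - 14*a^2 - 25*a - 21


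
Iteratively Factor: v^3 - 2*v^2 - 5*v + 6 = (v - 3)*(v^2 + v - 2) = (v - 3)*(v + 2)*(v - 1)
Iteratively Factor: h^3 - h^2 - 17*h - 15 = (h + 3)*(h^2 - 4*h - 5) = (h - 5)*(h + 3)*(h + 1)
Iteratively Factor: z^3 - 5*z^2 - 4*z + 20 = (z - 5)*(z^2 - 4) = (z - 5)*(z + 2)*(z - 2)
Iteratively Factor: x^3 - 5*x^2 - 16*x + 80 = (x + 4)*(x^2 - 9*x + 20) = (x - 5)*(x + 4)*(x - 4)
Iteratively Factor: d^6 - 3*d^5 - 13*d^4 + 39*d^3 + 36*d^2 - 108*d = (d + 3)*(d^5 - 6*d^4 + 5*d^3 + 24*d^2 - 36*d) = d*(d + 3)*(d^4 - 6*d^3 + 5*d^2 + 24*d - 36) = d*(d - 3)*(d + 3)*(d^3 - 3*d^2 - 4*d + 12) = d*(d - 3)*(d + 2)*(d + 3)*(d^2 - 5*d + 6) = d*(d - 3)^2*(d + 2)*(d + 3)*(d - 2)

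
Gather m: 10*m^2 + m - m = 10*m^2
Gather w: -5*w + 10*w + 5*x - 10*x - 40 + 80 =5*w - 5*x + 40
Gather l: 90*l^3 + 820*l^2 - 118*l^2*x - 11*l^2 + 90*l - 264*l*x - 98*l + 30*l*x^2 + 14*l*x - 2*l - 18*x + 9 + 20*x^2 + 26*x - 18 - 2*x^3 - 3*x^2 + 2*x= 90*l^3 + l^2*(809 - 118*x) + l*(30*x^2 - 250*x - 10) - 2*x^3 + 17*x^2 + 10*x - 9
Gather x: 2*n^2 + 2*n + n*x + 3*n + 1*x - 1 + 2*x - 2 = 2*n^2 + 5*n + x*(n + 3) - 3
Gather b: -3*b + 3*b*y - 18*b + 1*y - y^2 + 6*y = b*(3*y - 21) - y^2 + 7*y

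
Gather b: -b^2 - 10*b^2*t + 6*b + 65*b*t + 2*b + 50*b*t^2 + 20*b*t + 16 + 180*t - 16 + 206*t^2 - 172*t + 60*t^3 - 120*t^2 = b^2*(-10*t - 1) + b*(50*t^2 + 85*t + 8) + 60*t^3 + 86*t^2 + 8*t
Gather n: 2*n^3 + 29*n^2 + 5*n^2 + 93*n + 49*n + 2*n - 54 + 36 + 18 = 2*n^3 + 34*n^2 + 144*n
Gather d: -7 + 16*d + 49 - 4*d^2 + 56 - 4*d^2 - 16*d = 98 - 8*d^2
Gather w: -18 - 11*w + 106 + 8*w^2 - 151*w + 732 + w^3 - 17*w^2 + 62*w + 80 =w^3 - 9*w^2 - 100*w + 900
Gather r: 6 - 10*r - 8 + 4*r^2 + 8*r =4*r^2 - 2*r - 2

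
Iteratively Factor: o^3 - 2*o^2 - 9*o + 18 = (o - 3)*(o^2 + o - 6) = (o - 3)*(o - 2)*(o + 3)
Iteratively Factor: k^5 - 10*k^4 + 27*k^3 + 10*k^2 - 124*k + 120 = (k - 3)*(k^4 - 7*k^3 + 6*k^2 + 28*k - 40) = (k - 3)*(k + 2)*(k^3 - 9*k^2 + 24*k - 20) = (k - 3)*(k - 2)*(k + 2)*(k^2 - 7*k + 10) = (k - 3)*(k - 2)^2*(k + 2)*(k - 5)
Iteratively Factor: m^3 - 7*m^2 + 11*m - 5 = (m - 1)*(m^2 - 6*m + 5) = (m - 5)*(m - 1)*(m - 1)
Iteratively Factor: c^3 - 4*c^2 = (c)*(c^2 - 4*c) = c^2*(c - 4)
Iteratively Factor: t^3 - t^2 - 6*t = (t - 3)*(t^2 + 2*t) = (t - 3)*(t + 2)*(t)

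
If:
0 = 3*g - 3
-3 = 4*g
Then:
No Solution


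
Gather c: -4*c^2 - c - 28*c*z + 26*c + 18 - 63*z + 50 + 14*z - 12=-4*c^2 + c*(25 - 28*z) - 49*z + 56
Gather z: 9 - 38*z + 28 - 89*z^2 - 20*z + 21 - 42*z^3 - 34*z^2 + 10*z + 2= -42*z^3 - 123*z^2 - 48*z + 60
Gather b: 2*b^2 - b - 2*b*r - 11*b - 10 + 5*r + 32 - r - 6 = 2*b^2 + b*(-2*r - 12) + 4*r + 16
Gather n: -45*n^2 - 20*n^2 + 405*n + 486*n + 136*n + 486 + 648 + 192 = -65*n^2 + 1027*n + 1326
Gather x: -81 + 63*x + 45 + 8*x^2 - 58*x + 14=8*x^2 + 5*x - 22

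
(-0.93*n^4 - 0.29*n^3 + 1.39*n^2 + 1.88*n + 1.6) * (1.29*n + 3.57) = -1.1997*n^5 - 3.6942*n^4 + 0.7578*n^3 + 7.3875*n^2 + 8.7756*n + 5.712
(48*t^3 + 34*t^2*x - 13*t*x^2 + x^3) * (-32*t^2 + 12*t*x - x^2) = -1536*t^5 - 512*t^4*x + 776*t^3*x^2 - 222*t^2*x^3 + 25*t*x^4 - x^5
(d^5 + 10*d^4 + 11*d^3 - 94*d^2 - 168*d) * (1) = d^5 + 10*d^4 + 11*d^3 - 94*d^2 - 168*d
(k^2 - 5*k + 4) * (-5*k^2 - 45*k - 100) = -5*k^4 - 20*k^3 + 105*k^2 + 320*k - 400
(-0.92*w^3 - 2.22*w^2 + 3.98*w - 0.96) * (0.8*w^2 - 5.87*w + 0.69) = -0.736*w^5 + 3.6244*w^4 + 15.5806*w^3 - 25.6624*w^2 + 8.3814*w - 0.6624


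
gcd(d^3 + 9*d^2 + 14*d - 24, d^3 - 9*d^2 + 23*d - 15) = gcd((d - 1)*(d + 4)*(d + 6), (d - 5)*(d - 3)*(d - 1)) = d - 1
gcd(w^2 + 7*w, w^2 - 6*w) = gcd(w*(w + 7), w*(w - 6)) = w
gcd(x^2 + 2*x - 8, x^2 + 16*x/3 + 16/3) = x + 4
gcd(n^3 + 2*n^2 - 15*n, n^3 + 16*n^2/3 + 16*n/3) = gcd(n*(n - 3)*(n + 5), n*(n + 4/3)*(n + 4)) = n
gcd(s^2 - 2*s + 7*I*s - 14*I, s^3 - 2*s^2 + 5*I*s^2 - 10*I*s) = s - 2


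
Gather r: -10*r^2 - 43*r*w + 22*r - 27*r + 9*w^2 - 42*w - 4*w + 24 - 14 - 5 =-10*r^2 + r*(-43*w - 5) + 9*w^2 - 46*w + 5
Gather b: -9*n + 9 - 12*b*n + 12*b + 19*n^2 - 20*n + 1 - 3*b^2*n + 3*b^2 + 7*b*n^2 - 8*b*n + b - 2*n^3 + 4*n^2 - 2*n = b^2*(3 - 3*n) + b*(7*n^2 - 20*n + 13) - 2*n^3 + 23*n^2 - 31*n + 10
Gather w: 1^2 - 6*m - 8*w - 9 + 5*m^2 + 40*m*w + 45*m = 5*m^2 + 39*m + w*(40*m - 8) - 8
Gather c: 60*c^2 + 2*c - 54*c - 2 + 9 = 60*c^2 - 52*c + 7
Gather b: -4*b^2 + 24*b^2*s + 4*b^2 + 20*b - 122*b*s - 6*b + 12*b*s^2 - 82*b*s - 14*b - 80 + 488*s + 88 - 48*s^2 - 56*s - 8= 24*b^2*s + b*(12*s^2 - 204*s) - 48*s^2 + 432*s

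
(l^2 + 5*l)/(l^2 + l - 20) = l/(l - 4)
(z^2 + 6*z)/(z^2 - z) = (z + 6)/(z - 1)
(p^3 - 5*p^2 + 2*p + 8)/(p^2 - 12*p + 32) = (p^2 - p - 2)/(p - 8)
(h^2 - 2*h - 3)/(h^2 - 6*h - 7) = (h - 3)/(h - 7)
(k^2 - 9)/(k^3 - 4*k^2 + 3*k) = (k + 3)/(k*(k - 1))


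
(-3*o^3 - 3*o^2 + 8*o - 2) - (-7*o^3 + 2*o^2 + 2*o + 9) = 4*o^3 - 5*o^2 + 6*o - 11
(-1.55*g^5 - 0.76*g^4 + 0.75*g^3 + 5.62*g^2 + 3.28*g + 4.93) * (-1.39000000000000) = 2.1545*g^5 + 1.0564*g^4 - 1.0425*g^3 - 7.8118*g^2 - 4.5592*g - 6.8527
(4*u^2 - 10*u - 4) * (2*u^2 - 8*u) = 8*u^4 - 52*u^3 + 72*u^2 + 32*u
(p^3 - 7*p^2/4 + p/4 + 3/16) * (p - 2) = p^4 - 15*p^3/4 + 15*p^2/4 - 5*p/16 - 3/8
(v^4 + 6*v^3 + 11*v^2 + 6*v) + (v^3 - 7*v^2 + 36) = v^4 + 7*v^3 + 4*v^2 + 6*v + 36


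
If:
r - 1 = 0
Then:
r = 1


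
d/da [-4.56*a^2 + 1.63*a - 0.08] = 1.63 - 9.12*a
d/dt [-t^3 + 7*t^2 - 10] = t*(14 - 3*t)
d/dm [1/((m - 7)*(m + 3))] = 2*(2 - m)/(m^4 - 8*m^3 - 26*m^2 + 168*m + 441)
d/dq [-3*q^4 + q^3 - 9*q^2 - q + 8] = -12*q^3 + 3*q^2 - 18*q - 1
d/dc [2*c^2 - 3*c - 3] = 4*c - 3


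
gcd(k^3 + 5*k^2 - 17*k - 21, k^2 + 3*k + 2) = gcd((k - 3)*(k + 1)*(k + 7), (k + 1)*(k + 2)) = k + 1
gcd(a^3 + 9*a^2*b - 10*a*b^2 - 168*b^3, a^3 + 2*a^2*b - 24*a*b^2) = a^2 + 2*a*b - 24*b^2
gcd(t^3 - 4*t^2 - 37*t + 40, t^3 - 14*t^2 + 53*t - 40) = t^2 - 9*t + 8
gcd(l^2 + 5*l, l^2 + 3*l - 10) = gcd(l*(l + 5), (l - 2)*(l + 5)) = l + 5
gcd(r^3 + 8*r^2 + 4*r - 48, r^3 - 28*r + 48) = r^2 + 4*r - 12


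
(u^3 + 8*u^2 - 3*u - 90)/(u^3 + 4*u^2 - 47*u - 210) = (u - 3)/(u - 7)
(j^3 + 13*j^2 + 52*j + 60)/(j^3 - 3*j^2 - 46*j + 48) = (j^2 + 7*j + 10)/(j^2 - 9*j + 8)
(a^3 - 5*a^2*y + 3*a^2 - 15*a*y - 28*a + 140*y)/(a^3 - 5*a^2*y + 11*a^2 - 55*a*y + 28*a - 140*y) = (a - 4)/(a + 4)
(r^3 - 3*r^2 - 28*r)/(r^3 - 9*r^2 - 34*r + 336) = r*(r + 4)/(r^2 - 2*r - 48)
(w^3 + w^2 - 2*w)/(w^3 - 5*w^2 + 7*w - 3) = w*(w + 2)/(w^2 - 4*w + 3)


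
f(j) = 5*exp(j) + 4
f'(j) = 5*exp(j)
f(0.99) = 17.46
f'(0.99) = 13.46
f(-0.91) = 6.01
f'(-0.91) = 2.01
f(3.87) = 243.71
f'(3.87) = 239.71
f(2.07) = 43.62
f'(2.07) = 39.62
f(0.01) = 9.05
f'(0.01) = 5.05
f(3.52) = 172.92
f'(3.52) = 168.92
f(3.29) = 138.21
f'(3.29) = 134.21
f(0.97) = 17.19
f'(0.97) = 13.19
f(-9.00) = 4.00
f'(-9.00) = 0.00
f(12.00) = 813777.96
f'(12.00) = 813773.96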